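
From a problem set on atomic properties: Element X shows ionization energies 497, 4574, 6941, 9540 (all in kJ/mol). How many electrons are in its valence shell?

Look for the largest jump between consecutive ionization energies: IE2/IE1 ≈ 9.2, far larger than any earlier ratio.
That jump marks the point where a core electron is being removed. So the atom has 1 valence electron.

1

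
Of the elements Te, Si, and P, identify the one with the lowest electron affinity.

Si is in period 3, group 14; P is in period 3, group 15; Te is in period 5, group 16.
EA tends to increase across a period and decrease down a group, though the pattern is less regular than for IE or radius.
Here both period and group differ, so the two effects have to be weighed against each other.
Si > P: this pair runs against the simple trend — see the exception note.
Te > Si: period and group pull opposite ways; the across-period shift dominates (190 vs 134 kJ/mol).
Note the exception: Si has a higher electron affinity than P, contrary to the simple trend — adding an electron to P's half-filled 3p³ is unfavourable, so Si (3p²) has the more exothermic EA.
Tabulated electron affinity (kJ/mol): Si 134, P 72, Te 190.
The lowest electron affinity among these belongs to P.

P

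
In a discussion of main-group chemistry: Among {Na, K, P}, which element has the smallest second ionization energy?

After 1 electron has been removed, what remains? Na⁺ is the bare [Ne] core; K⁺ is the bare [Ar] core; P⁺ still has 4 valence electrons.
Pulling an electron out of a noble-gas core costs far more than removing a remaining valence electron, so K and Na sit at the high end of IE_2.
Tabulated IE_2 (kJ/mol): Na 4562, K 3052, P 1907.
Overall IE_2 order: P < K < Na.

P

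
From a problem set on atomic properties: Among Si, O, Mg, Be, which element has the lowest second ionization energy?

The second ionization energy removes an electron from the +1 ion. For each element: Si⁺ still has 3 valence electrons; O⁺ still has 5 valence electrons; Mg⁺ still has 1 valence electron; Be⁺ still has 1 valence electron.
All are still removing valence electrons, so compare the +1 ions as you would atoms: IE_2 generally rises across a period (higher Z_eff) and falls down a group (larger shell), subject to the usual subshell exceptions.
Valence configurations: Si⁺ [Ne]3s²3p¹, O⁺ [He]2s²2p³, Mg⁺ [Ne]3s¹, Be⁺ [He]2s¹.
Approximate IE_2 values (kJ/mol): Si 1577, O 3388, Mg 1451, Be 1757.
Putting it together, IE_2: Mg < Si < Be < O.

Mg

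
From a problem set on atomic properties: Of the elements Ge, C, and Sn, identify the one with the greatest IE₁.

Removing the outermost electron gets harder across a period and easier down a group.
All are in group 14, so first ionization energy increases up the group.
The greatest IE₁ among these belongs to C.

C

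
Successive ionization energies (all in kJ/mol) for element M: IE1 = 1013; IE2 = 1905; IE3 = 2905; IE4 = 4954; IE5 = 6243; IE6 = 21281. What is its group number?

Look for the largest jump between consecutive ionization energies: IE6/IE5 ≈ 3.4, far larger than any earlier ratio.
That jump marks the point where a core electron is being removed. So the atom has 5 valence electrons.
A main-group element with 5 valence electrons is in group 15.

Group 15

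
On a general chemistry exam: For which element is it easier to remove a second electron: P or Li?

IE_2 is the cost of taking one more electron from the +1 cation: P⁺ still has 4 valence electrons; Li⁺ is the bare [He] core.
Breaking into a closed-shell core is much more expensive than removing a leftover valence electron — Li has the largest IE_2 here.
The numbers (kJ/mol): P 1907, Li 7298.
Hence IE_2: P < Li.

P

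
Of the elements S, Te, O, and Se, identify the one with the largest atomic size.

O is in period 2, group 16; S is in period 3, group 16; Se is in period 4, group 16; Te is in period 5, group 16.
Atomic radius shrinks across a period as nuclear charge pulls the same shell inward, and grows down a group as new shells are added.
All are in group 16, so atomic radius increases down the group.
The largest atomic size among these belongs to Te.

Te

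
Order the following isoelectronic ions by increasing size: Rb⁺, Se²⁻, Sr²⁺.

Sr²⁺ < Rb⁺ < Se²⁻

All of these have 36 electrons, so size is governed by nuclear charge alone: the more protons, the stronger the pull on the same electron cloud, and the smaller the ion.
Nuclear charges: Sr²⁺ (Z=38), Rb⁺ (Z=37), Se²⁻ (Z=34).
Smallest to largest: Sr²⁺ < Rb⁺ < Se²⁻.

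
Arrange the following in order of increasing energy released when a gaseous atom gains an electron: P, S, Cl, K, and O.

K < P < O < S < Cl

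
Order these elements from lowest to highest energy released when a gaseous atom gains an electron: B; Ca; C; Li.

Ca, B, Li, C

Adding an electron releases more energy for atoms nearer the top right (short of the noble gases).
Neither a single period nor a single group — weigh both effects.
B > Ca: both effects reinforce here, so B is clearly the higher of the two.
Li > B: this pair runs against the simple trend — see the exception note.
C > Li: C lies to the right of Li in period 2, so the across-period effect alone puts C higher.
Note the exception: Li has a higher electron affinity than B, contrary to the simple trend — B's ns²np¹ configuration gives only a small electron affinity — the sparsely filled np subshell binds an added electron weakly.
Approximate values (kJ/mol): Li 60, B 27, C 122, Ca 2.
So from lowest to highest: Ca < B < Li < C.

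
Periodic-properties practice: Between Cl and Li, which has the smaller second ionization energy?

Consider each +1 ion: Cl⁺ still has 6 valence electrons; Li⁺ is the bare [He] core.
Breaking into a closed-shell core is much more expensive than removing a leftover valence electron — Li has the largest IE_2 here.
Approximate IE_2 values (kJ/mol): Cl 2298, Li 7298.
Overall IE_2 order: Cl < Li.

Cl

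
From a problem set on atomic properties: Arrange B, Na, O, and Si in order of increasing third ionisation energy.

After 2 electrons have been removed, what remains? B²⁺ still has 1 valence electron; Na²⁺ is already 1 electron into the core; O²⁺ still has 4 valence electrons; Si²⁺ still has 2 valence electrons.
Core electrons are held far more tightly than valence electrons, so Na tops the IE_3 order.
Valence configurations: B²⁺ [He]2s¹, O²⁺ [He]2s²2p², Si²⁺ [Ne]3s².
Tabulated IE_3 (kJ/mol): B 3660, Na 6910, O 5300, Si 3232.
So the third ionization energies run Si < B < O < Na.

Si < B < O < Na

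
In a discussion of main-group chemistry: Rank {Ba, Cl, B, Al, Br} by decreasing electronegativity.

B is in period 2, group 13; Al is in period 3, group 13; Cl is in period 3, group 17; Br is in period 4, group 17; Ba is in period 6, group 2.
EN rises left→right (higher Z_eff, smaller atoms) and falls top→bottom (larger, more shielded atoms).
Here both period and group differ, so the two effects have to be weighed against each other.
Al > Ba: relative to Ba, both the across-period and down-group shifts push Al's electronegativity up.
B > Al: B sits above Al in group 13, so the down-group effect alone puts B higher.
Br > B: period and group pull opposite ways; the across-period shift dominates (2.96 vs 2.04).
Cl > Br: Cl sits above Br in group 17, so the down-group effect alone puts Cl higher.
Approximate values (Pauling): B 2.04, Al 1.61, Cl 3.16, Br 2.96, Ba 0.89.
So from highest to lowest: Cl > Br > B > Al > Ba.

Cl, Br, B, Al, Ba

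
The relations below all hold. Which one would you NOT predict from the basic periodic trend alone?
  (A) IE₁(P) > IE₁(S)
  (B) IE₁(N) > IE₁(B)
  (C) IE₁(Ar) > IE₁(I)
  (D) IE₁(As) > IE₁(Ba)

(A)

The general trend: IE₁ increases across a period and decreases down a group.
(A) P (period 3, group 15) vs S (period 3, group 16): the stated order contradicts the simple trend.
(B) N (period 2, group 15) vs B (period 2, group 13): the stated order agrees with the simple trend.
(C) Ar (period 3, group 18) vs I (period 5, group 17): the stated order agrees with the simple trend.
(D) As (period 4, group 15) vs Ba (period 6, group 2): the stated order agrees with the simple trend.
The exception is (A): S (3p⁴) ionizes more easily than half-filled P (3p³) because the paired 3p electron in S is pushed out by e⁻–e⁻ repulsion.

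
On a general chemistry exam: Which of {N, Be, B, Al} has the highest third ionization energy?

After 2 electrons have been removed, what remains? N²⁺ still has 3 valence electrons; Be²⁺ is the bare [He] core; B²⁺ still has 1 valence electron; Al²⁺ still has 1 valence electron.
Core electrons are held far more tightly than valence electrons, so Be tops the IE_3 order.
Valence configurations: N²⁺ [He]2s²2p¹, B²⁺ [He]2s¹, Al²⁺ [Ne]3s¹.
Tabulated IE_3 (kJ/mol): N 4578, Be 14849, B 3660, Al 2745.
Putting it together, IE_3: Al < B < N < Be.

Be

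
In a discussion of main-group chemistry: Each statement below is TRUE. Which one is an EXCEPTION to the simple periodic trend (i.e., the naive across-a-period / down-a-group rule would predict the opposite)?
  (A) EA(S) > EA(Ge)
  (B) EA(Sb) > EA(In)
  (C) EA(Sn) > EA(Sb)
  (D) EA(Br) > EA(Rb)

The general trend: electron affinity increases across a period and decreases down a group.
(A) S (period 3, group 16) vs Ge (period 4, group 14): the stated order agrees with the simple trend.
(B) Sb (period 5, group 15) vs In (period 5, group 13): the stated order agrees with the simple trend.
(C) Sn (period 5, group 14) vs Sb (period 5, group 15): the stated order contradicts the simple trend.
(D) Br (period 4, group 17) vs Rb (period 5, group 1): the stated order agrees with the simple trend.
The exception is (C): adding an electron to Sb's half-filled 5p³ is unfavourable, so Sn has the more exothermic EA.

(C)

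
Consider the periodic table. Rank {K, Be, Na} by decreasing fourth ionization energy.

The fourth ionization energy removes an electron from the +3 ion. For each element: K³⁺ is already 2 electrons into the core; Be³⁺ is already 1 electron into the core; Na³⁺ is already 2 electrons into the core.
All of these are removing an electron from a noble-gas core or deeper; the smaller core (lower principal quantum number) is held far more tightly, and within a period the higher nuclear charge binds the same core more tightly.
Approximate IE_4 values (kJ/mol): K 5877, Be 21007, Na 9543.
So the fourth ionization energies run K < Na < Be.

Be > Na > K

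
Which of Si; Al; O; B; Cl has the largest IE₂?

After 1 electron has been removed, what remains? Si⁺ still has 3 valence electrons; Al⁺ still has 2 valence electrons; O⁺ still has 5 valence electrons; B⁺ still has 2 valence electrons; Cl⁺ still has 6 valence electrons.
All are still removing valence electrons, so compare the +1 ions as you would atoms: IE_2 generally rises across a period (higher Z_eff) and falls down a group (larger shell), subject to the usual subshell exceptions.
Valence configurations: Si⁺ [Ne]3s²3p¹, Al⁺ [Ne]3s², O⁺ [He]2s²2p³, B⁺ [He]2s², Cl⁺ [Ne]3s²3p⁴.
Si⁺ loses a lone 3p electron whereas Al⁺ must break into a filled 3s² pair, so IE_2(Al) > IE_2(Si) even though Si has the higher nuclear charge.
The numbers (kJ/mol): Si 1577, Al 1817, O 3388, B 2427, Cl 2298.
Overall IE_2 order: Si < Al < Cl < B < O.

O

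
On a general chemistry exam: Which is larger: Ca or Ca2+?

Forming Ca2+ removes 2 electrons from Ca. Fewer electrons for the same nuclear charge means less shielding and a higher Z_eff on the remaining electrons, and for main-group metals the entire outer shell is lost.
A cation is smaller than its parent atom: Ca2+ < Ca.

Ca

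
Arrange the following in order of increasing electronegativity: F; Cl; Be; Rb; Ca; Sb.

Be is in period 2, group 2; F is in period 2, group 17; Cl is in period 3, group 17; Ca is in period 4, group 2; Rb is in period 5, group 1; Sb is in period 5, group 15.
Electronegativity increases across a period and decreases down a group, tracking effective nuclear charge and atomic size.
These span different periods and groups, so the two trends combine.
Ca > Rb: relative to Rb, both the across-period and down-group shifts push Ca's electronegativity up.
Be > Ca: Be sits above Ca in group 2, so the down-group effect alone puts Be higher.
Sb > Be: period and group pull opposite ways; the across-period shift dominates (2.05 vs 1.57).
Cl > Sb: relative to Sb, both the across-period and down-group shifts push Cl's electronegativity up.
F > Cl: F sits above Cl in group 17, so the down-group effect alone puts F higher.
Approximate values (Pauling): Be 1.57, F 3.98, Cl 3.16, Ca 1.00, Rb 0.82, Sb 2.05.
So from lowest to highest: Rb < Ca < Be < Sb < Cl < F.

Rb < Ca < Be < Sb < Cl < F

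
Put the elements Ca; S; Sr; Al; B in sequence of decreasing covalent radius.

B is in period 2, group 13; Al is in period 3, group 13; S is in period 3, group 16; Ca is in period 4, group 2; Sr is in period 5, group 2.
Moving right in a period, electrons are added to the same shell under a stronger nuclear pull, so atoms get smaller; moving down, a new shell is opened and atoms get larger.
These span different periods and groups, so the two trends combine.
S > B: period and group pull opposite ways; the down-group shift dominates (103 vs 85 pm).
Al > S: both are in period 3; the period trend gives Al the larger value.
Ca > Al: both effects reinforce here, so Ca is clearly the larger of the two.
Sr > Ca: they share group 2; the group trend gives Sr the larger value.
Approximate values (pm): B 85, Al 126, S 103, Ca 171, Sr 185.
So from largest to smallest: Sr > Ca > Al > S > B.

Sr, Ca, Al, S, B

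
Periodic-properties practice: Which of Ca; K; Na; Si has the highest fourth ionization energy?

Consider each +3 ion: Ca³⁺ is already 1 electron into the core; K³⁺ is already 2 electrons into the core; Na³⁺ is already 2 electrons into the core; Si³⁺ still has 1 valence electron.
Breaking into a closed-shell core is much more expensive than removing a leftover valence electron — K, Ca and Na have the largest IE_4 here.
Tabulated IE_4 (kJ/mol): Ca 6491, K 5877, Na 9543, Si 4356.
Putting it together, IE_4: Si < K < Ca < Na.

Na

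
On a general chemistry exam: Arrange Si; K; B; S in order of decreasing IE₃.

IE_3 is the cost of taking one more electron from the +2 cation: Si²⁺ still has 2 valence electrons; K²⁺ is already 1 electron into the core; B²⁺ still has 1 valence electron; S²⁺ still has 4 valence electrons.
Pulling an electron out of a noble-gas core costs far more than removing a remaining valence electron, so K sits at the high end of IE_3.
Valence configurations: Si²⁺ [Ne]3s², B²⁺ [He]2s¹, S²⁺ [Ne]3s²3p².
The numbers (kJ/mol): Si 3232, K 4420, B 3660, S 3357.
So the third ionization energies run Si < S < B < K.

K, B, S, Si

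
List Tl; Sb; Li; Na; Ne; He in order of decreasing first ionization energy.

Across a period the outer electron is held more tightly (higher IE₁); down a group it sits in a higher shell, more shielded, and comes off more easily.
These span different periods and groups, so the two trends combine.
Li > Na: they share group 1; the group trend gives Li the larger value.
Tl > Li: period and group pull opposite ways; the across-period shift dominates (589 vs 520 kJ/mol).
Sb > Tl: relative to Tl, both the across-period and down-group shifts push Sb's first ionization energy up.
Ne > Sb: both effects reinforce here, so Ne is clearly the higher of the two.
He > Ne: He sits above Ne in group 18, so the down-group effect alone puts He higher.
Approximate values (kJ/mol): He 2372, Li 520, Ne 2081, Na 496, Sb 831, Tl 589.
So from highest to lowest: He > Ne > Sb > Tl > Li > Na.

He > Ne > Sb > Tl > Li > Na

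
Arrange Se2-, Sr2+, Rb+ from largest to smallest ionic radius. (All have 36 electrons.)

All of these have 36 electrons, so size is governed by nuclear charge alone: the more protons, the stronger the pull on the same electron cloud, and the smaller the ion.
Nuclear charges: Sr2+ (Z=38), Rb+ (Z=37), Se2- (Z=34).
Largest to smallest: Se2- > Rb+ > Sr2+.

Se2- > Rb+ > Sr2+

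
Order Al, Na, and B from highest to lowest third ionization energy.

Na, B, Al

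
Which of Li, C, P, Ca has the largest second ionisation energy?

Li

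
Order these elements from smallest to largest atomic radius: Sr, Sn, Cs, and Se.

Se, Sn, Sr, Cs

Se is in period 4, group 16; Sr is in period 5, group 2; Sn is in period 5, group 14; Cs is in period 6, group 1.
Radius decreases left→right (rising Z_eff, same n) and increases top→bottom (higher n).
Neither a single period nor a single group — weigh both effects.
Sn > Se: relative to Se, both the across-period and down-group shifts push Sn's atomic radius up.
Sr > Sn: Sr lies to the left of Sn in period 5, so the across-period effect alone puts Sr larger.
Cs > Sr: both effects reinforce here, so Cs is clearly the larger of the two.
Tabulated atomic radius (pm): Se 116, Sr 185, Sn 140, Cs 232.
So from smallest to largest: Se < Sn < Sr < Cs.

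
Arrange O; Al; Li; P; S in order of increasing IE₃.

The third ionization energy removes an electron from the +2 ion. For each element: O²⁺ still has 4 valence electrons; Al²⁺ still has 1 valence electron; Li²⁺ is already 1 electron into the core; P²⁺ still has 3 valence electrons; S²⁺ still has 4 valence electrons.
Pulling an electron out of a noble-gas core costs far more than removing a remaining valence electron, so Li sits at the high end of IE_3.
Valence configurations: O²⁺ [He]2s²2p², Al²⁺ [Ne]3s¹, P²⁺ [Ne]3s²3p¹, S²⁺ [Ne]3s²3p².
The numbers (kJ/mol): O 5300, Al 2745, Li 11815, P 2914, S 3357.
Overall IE_3 order: Al < P < S < O < Li.

Al < P < S < O < Li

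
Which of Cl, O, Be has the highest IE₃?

Be

IE_3 is the cost of taking one more electron from the +2 cation: Cl²⁺ still has 5 valence electrons; O²⁺ still has 4 valence electrons; Be²⁺ is the bare [He] core.
Core electrons are held far more tightly than valence electrons, so Be tops the IE_3 order.
Valence configurations: Cl²⁺ [Ne]3s²3p³, O²⁺ [He]2s²2p².
Tabulated IE_3 (kJ/mol): Cl 3822, O 5300, Be 14849.
Putting it together, IE_3: Cl < O < Be.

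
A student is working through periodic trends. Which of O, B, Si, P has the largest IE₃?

O

Consider each +2 ion: O²⁺ still has 4 valence electrons; B²⁺ still has 1 valence electron; Si²⁺ still has 2 valence electrons; P²⁺ still has 3 valence electrons.
All are still removing valence electrons, so compare the +2 ions as you would atoms: IE_3 generally rises across a period (higher Z_eff) and falls down a group (larger shell), subject to the usual subshell exceptions.
Valence configurations: O²⁺ [He]2s²2p², B²⁺ [He]2s¹, Si²⁺ [Ne]3s², P²⁺ [Ne]3s²3p¹.
P²⁺ loses a lone 3p electron whereas Si²⁺ must break into a filled 3s² pair, so IE_3(Si) > IE_3(P) even though P has the higher nuclear charge.
Approximate IE_3 values (kJ/mol): O 5300, B 3660, Si 3232, P 2914.
Hence IE_3: P < Si < B < O.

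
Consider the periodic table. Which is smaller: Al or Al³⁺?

Al³⁺

Forming Al³⁺ removes 3 electrons from Al. Fewer electrons for the same nuclear charge means less shielding and a higher Z_eff on the remaining electrons, and for main-group metals the entire outer shell is lost.
A cation is smaller than its parent atom: Al³⁺ < Al.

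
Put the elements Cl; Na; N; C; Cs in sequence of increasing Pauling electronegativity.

Cs, Na, C, N, Cl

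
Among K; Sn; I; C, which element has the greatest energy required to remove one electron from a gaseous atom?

C is in period 2, group 14; K is in period 4, group 1; Sn is in period 5, group 14; I is in period 5, group 17.
IE₁ increases left→right with effective nuclear charge and decreases top→bottom as the valence shell moves farther out.
Neither a single period nor a single group — weigh both effects.
Sn > K: period and group pull opposite ways; the across-period shift dominates (709 vs 419 kJ/mol).
I > Sn: I lies to the right of Sn in period 5, so the across-period effect alone puts I higher.
C > I: period and group pull opposite ways; the down-group shift dominates (1086 vs 1008 kJ/mol).
For reference (kJ/mol): C 1086, K 419, Sn 709, I 1008.
The greatest energy required to remove one electron from a gaseous atom among these belongs to C.

C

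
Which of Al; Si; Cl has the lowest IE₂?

Si

IE_2 is the cost of taking one more electron from the +1 cation: Al⁺ still has 2 valence electrons; Si⁺ still has 3 valence electrons; Cl⁺ still has 6 valence electrons.
All are still removing valence electrons, so compare the +1 ions as you would atoms: IE_2 generally rises across a period (higher Z_eff) and falls down a group (larger shell), subject to the usual subshell exceptions.
Valence configurations: Al⁺ [Ne]3s², Si⁺ [Ne]3s²3p¹, Cl⁺ [Ne]3s²3p⁴.
Si⁺ loses a lone 3p electron whereas Al⁺ must break into a filled 3s² pair, so IE_2(Al) > IE_2(Si) even though Si has the higher nuclear charge.
Tabulated IE_2 (kJ/mol): Al 1817, Si 1577, Cl 2298.
So the second ionization energies run Si < Al < Cl.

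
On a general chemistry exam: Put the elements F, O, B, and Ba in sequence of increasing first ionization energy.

Ba < B < O < F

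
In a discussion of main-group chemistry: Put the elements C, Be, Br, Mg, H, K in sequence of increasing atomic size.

H, C, Be, Br, Mg, K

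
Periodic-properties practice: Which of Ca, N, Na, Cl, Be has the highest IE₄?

The fourth ionization energy removes an electron from the +3 ion. For each element: Ca³⁺ is already 1 electron into the core; N³⁺ still has 2 valence electrons; Na³⁺ is already 2 electrons into the core; Cl³⁺ still has 4 valence electrons; Be³⁺ is already 1 electron into the core.
Usually core removal costs more than valence removal, but here the competition is close: a tightly held n=2 valence electron can cost more to remove than an n=3 core electron, so the actual values have to decide it.
Valence configurations: N³⁺ [He]2s², Cl³⁺ [Ne]3s²3p².
Tabulated IE_4 (kJ/mol): Ca 6491, N 7475, Na 9543, Cl 5159, Be 21007.
Overall IE_4 order: Cl < Ca < N < Na < Be.

Be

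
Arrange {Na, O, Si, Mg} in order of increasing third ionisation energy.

Si, O, Na, Mg

IE_3 is the cost of taking one more electron from the +2 cation: Na²⁺ is already 1 electron into the core; O²⁺ still has 4 valence electrons; Si²⁺ still has 2 valence electrons; Mg²⁺ is the bare [Ne] core.
Pulling an electron out of a noble-gas core costs far more than removing a remaining valence electron, so Na and Mg sit at the high end of IE_3.
Valence configurations: O²⁺ [He]2s²2p², Si²⁺ [Ne]3s².
Approximate IE_3 values (kJ/mol): Na 6910, O 5300, Si 3232, Mg 7733.
Hence IE_3: Si < O < Na < Mg.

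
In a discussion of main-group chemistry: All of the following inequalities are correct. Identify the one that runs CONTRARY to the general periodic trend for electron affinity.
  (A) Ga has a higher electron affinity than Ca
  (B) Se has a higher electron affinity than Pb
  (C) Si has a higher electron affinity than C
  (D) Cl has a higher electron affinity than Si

(C)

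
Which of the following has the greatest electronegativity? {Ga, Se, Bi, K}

Se

K is in period 4, group 1; Ga is in period 4, group 13; Se is in period 4, group 16; Bi is in period 6, group 15.
Smaller atoms with higher effective nuclear charge are more electronegative.
Here both period and group differ, so the two effects have to be weighed against each other.
Ga > K: both are in period 4; the period trend gives Ga the larger value.
Bi > Ga: period and group pull opposite ways; the across-period shift dominates (2.02 vs 1.81).
Se > Bi: relative to Bi, both the across-period and down-group shifts push Se's electronegativity up.
Approximate values (Pauling): K 0.82, Ga 1.81, Se 2.55, Bi 2.02.
The greatest electronegativity among these belongs to Se.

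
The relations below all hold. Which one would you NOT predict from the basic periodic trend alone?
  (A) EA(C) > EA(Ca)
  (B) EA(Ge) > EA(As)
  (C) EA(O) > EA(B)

The general trend: electron affinity increases across a period and decreases down a group.
(A) C (period 2, group 14) vs Ca (period 4, group 2): the stated order agrees with the simple trend.
(B) Ge (period 4, group 14) vs As (period 4, group 15): the stated order contradicts the simple trend.
(C) O (period 2, group 16) vs B (period 2, group 13): the stated order agrees with the simple trend.
The exception is (B): adding an electron to As's half-filled 4p³ is unfavourable, so Ge (4p²) has the more exothermic EA.

(B)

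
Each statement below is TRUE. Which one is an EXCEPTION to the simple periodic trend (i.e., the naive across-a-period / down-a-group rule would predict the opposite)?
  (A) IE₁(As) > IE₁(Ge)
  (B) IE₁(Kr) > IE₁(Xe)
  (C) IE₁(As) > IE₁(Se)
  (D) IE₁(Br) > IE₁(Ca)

(C)

The general trend: first ionization energy increases across a period and decreases down a group.
(A) As (period 4, group 15) vs Ge (period 4, group 14): the stated order agrees with the simple trend.
(B) Kr (period 4, group 18) vs Xe (period 5, group 18): the stated order agrees with the simple trend.
(C) As (period 4, group 15) vs Se (period 4, group 16): the stated order contradicts the simple trend.
(D) Br (period 4, group 17) vs Ca (period 4, group 2): the stated order agrees with the simple trend.
The exception is (C): Se (4p⁴) ionizes more easily than half-filled As (4p³).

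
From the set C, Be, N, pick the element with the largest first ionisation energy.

Be is in period 2, group 2; C is in period 2, group 14; N is in period 2, group 15.
Across a period the outer electron is held more tightly (higher IE₁); down a group it sits in a higher shell, more shielded, and comes off more easily.
All lie in period 2, so first ionization energy increases left to right.
The largest first ionisation energy among these belongs to N.

N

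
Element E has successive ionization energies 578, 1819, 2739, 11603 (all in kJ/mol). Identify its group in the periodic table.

Look for the largest jump between consecutive ionization energies: IE4/IE3 ≈ 4.2, far larger than any earlier ratio.
That jump marks the point where a core electron is being removed. So the atom has 3 valence electrons.
A main-group element with 3 valence electrons is in group 13.

Group 13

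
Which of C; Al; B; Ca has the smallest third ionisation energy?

The third ionization energy removes an electron from the +2 ion. For each element: C²⁺ still has 2 valence electrons; Al²⁺ still has 1 valence electron; B²⁺ still has 1 valence electron; Ca²⁺ is the bare [Ar] core.
Breaking into a closed-shell core is much more expensive than removing a leftover valence electron — Ca has the largest IE_3 here.
Valence configurations: C²⁺ [He]2s², Al²⁺ [Ne]3s¹, B²⁺ [He]2s¹.
Approximate IE_3 values (kJ/mol): C 4620, Al 2745, B 3660, Ca 4912.
Overall IE_3 order: Al < B < C < Ca.

Al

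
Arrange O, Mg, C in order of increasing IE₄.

After 3 electrons have been removed, what remains? O³⁺ still has 3 valence electrons; Mg³⁺ is already 1 electron into the core; C³⁺ still has 1 valence electron.
Core electrons are held far more tightly than valence electrons, so Mg tops the IE_4 order.
Valence configurations: O³⁺ [He]2s²2p¹, C³⁺ [He]2s¹.
Tabulated IE_4 (kJ/mol): O 7469, Mg 10543, C 6223.
So the fourth ionization energies run C < O < Mg.

C, O, Mg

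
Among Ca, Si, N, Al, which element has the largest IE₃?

Ca

IE_3 is the cost of taking one more electron from the +2 cation: Ca²⁺ is the bare [Ar] core; Si²⁺ still has 2 valence electrons; N²⁺ still has 3 valence electrons; Al²⁺ still has 1 valence electron.
Breaking into a closed-shell core is much more expensive than removing a leftover valence electron — Ca has the largest IE_3 here.
Valence configurations: Si²⁺ [Ne]3s², N²⁺ [He]2s²2p¹, Al²⁺ [Ne]3s¹.
Tabulated IE_3 (kJ/mol): Ca 4912, Si 3232, N 4578, Al 2745.
Putting it together, IE_3: Al < Si < N < Ca.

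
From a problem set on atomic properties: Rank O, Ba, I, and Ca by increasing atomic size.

O < I < Ca < Ba

O is in period 2, group 16; Ca is in period 4, group 2; I is in period 5, group 17; Ba is in period 6, group 2.
Radius decreases left→right (rising Z_eff, same n) and increases top→bottom (higher n).
Here both period and group differ, so the two effects have to be weighed against each other.
I > O: the two effects oppose for this pair; the down-group effect wins (133 vs 63 pm).
Ca > I: the two effects oppose for this pair; the across-period effect wins (171 vs 133 pm).
Ba > Ca: they share group 2; the group trend gives Ba the larger value.
Tabulated atomic radius (pm): O 63, Ca 171, I 133, Ba 196.
So from smallest to largest: O < I < Ca < Ba.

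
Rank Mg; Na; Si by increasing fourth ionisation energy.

Si < Na < Mg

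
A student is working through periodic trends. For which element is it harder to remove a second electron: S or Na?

Na

The second ionization energy removes an electron from the +1 ion. For each element: S⁺ still has 5 valence electrons; Na⁺ is the bare [Ne] core.
Core electrons are held far more tightly than valence electrons, so Na tops the IE_2 order.
Tabulated IE_2 (kJ/mol): S 2252, Na 4562.
Putting it together, IE_2: S < Na.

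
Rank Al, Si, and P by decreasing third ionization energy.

The third ionization energy removes an electron from the +2 ion. For each element: Al²⁺ still has 1 valence electron; Si²⁺ still has 2 valence electrons; P²⁺ still has 3 valence electrons.
All are still removing valence electrons, so compare the +2 ions as you would atoms: IE_3 generally rises across a period (higher Z_eff) and falls down a group (larger shell), subject to the usual subshell exceptions.
Valence configurations: Al²⁺ [Ne]3s¹, Si²⁺ [Ne]3s², P²⁺ [Ne]3s²3p¹.
P²⁺ loses a lone 3p electron whereas Si²⁺ must break into a filled 3s² pair, so IE_3(Si) > IE_3(P) even though P has the higher nuclear charge.
The numbers (kJ/mol): Al 2745, Si 3232, P 2914.
So the third ionization energies run Al < P < Si.

Si > P > Al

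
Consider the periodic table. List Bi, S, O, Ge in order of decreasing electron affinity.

S > O > Ge > Bi

Atoms with high Z_eff and room in the valence shell (especially the halogens) have the most exothermic electron affinities.
These span different periods and groups, so the two trends combine.
Ge > Bi: the two effects oppose for this pair; the down-group effect wins (119 vs 91 kJ/mol).
O > Ge: relative to Ge, both the across-period and down-group shifts push O's electron affinity up.
S > O: this pair runs against the simple trend — see the exception note.
Note the exception: S has a higher electron affinity than O, contrary to the simple trend — the compact 2p subshell of O repels the added electron more than S's larger 3p does.
For reference (kJ/mol): O 141, S 200, Ge 119, Bi 91.
So from highest to lowest: S > O > Ge > Bi.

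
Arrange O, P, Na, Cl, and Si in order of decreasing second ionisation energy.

Na, O, Cl, P, Si

IE_2 is the cost of taking one more electron from the +1 cation: O⁺ still has 5 valence electrons; P⁺ still has 4 valence electrons; Na⁺ is the bare [Ne] core; Cl⁺ still has 6 valence electrons; Si⁺ still has 3 valence electrons.
Core electrons are held far more tightly than valence electrons, so Na tops the IE_2 order.
Valence configurations: O⁺ [He]2s²2p³, P⁺ [Ne]3s²3p², Cl⁺ [Ne]3s²3p⁴, Si⁺ [Ne]3s²3p¹.
Tabulated IE_2 (kJ/mol): O 3388, P 1907, Na 4562, Cl 2298, Si 1577.
Overall IE_2 order: Si < P < Cl < O < Na.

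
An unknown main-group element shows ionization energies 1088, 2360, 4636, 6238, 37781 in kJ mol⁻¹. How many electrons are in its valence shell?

4

Look for the largest jump between consecutive ionization energies: IE5/IE4 ≈ 6.1, far larger than any earlier ratio.
That jump marks the point where a core electron is being removed. So the atom has 4 valence electrons.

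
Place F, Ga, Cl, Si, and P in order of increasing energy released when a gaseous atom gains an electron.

F is in period 2, group 17; Si is in period 3, group 14; P is in period 3, group 15; Cl is in period 3, group 17; Ga is in period 4, group 13.
Electron affinity generally becomes more exothermic across a period toward the halogens and less exothermic down a group.
Neither a single period nor a single group — weigh both effects.
P > Ga: relative to Ga, both the across-period and down-group shifts push P's electron affinity up.
Si > P: this pair runs against the simple trend — see the exception note.
F > Si: both effects reinforce here, so F is clearly the higher of the two.
Cl > F: this pair runs against the simple trend — see the exception note.
Note the exception: Si has a higher electron affinity than P, contrary to the simple trend — adding an electron to P's half-filled 3p³ is unfavourable, so Si (3p²) has the more exothermic EA.
Note the exception: Cl has a higher electron affinity than F, contrary to the simple trend — F's small 2p subshell makes the incoming electron feel strong e⁻–e⁻ repulsion, so Cl actually releases more energy on gaining an electron.
Approximate values (kJ/mol): F 328, Si 134, P 72, Cl 349, Ga 29.
So from lowest to highest: Ga < P < Si < F < Cl.

Ga < P < Si < F < Cl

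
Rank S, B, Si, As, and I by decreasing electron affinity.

B is in period 2, group 13; Si is in period 3, group 14; S is in period 3, group 16; As is in period 4, group 15; I is in period 5, group 17.
Electron affinity generally becomes more exothermic across a period toward the halogens and less exothermic down a group.
Neither a single period nor a single group — weigh both effects.
As > B: the two effects oppose for this pair; the across-period effect wins (78 vs 27 kJ/mol).
Si > As: the two effects oppose for this pair; the down-group effect wins (134 vs 78 kJ/mol).
S > Si: S lies to the right of Si in period 3, so the across-period effect alone puts S higher.
I > S: period and group pull opposite ways; the across-period shift dominates (295 vs 200 kJ/mol).
Tabulated electron affinity (kJ/mol): B 27, Si 134, S 200, As 78, I 295.
So from highest to lowest: I > S > Si > As > B.

I, S, Si, As, B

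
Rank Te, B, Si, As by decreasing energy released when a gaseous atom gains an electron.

Te > Si > As > B

B is in period 2, group 13; Si is in period 3, group 14; As is in period 4, group 15; Te is in period 5, group 16.
Electron affinity generally becomes more exothermic across a period toward the halogens and less exothermic down a group.
A diagonal step moves right (one effect) and down (the opposite effect) at once.
As > B: period and group pull opposite ways; the across-period shift dominates (78 vs 27 kJ/mol).
Si > As: the two effects oppose for this pair; the down-group effect wins (134 vs 78 kJ/mol).
Te > Si: period and group pull opposite ways; the across-period shift dominates (190 vs 134 kJ/mol).
For reference (kJ/mol): B 27, Si 134, As 78, Te 190.
So from highest to lowest: Te > Si > As > B.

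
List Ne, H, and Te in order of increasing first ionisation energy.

Te < H < Ne

H is in period 1, group 1; Ne is in period 2, group 18; Te is in period 5, group 16.
Across a period the outer electron is held more tightly (higher IE₁); down a group it sits in a higher shell, more shielded, and comes off more easily.
These span different periods and groups, so the two trends combine.
H > Te: period and group pull opposite ways; the down-group shift dominates (1312 vs 869 kJ/mol).
Ne > H: period and group pull opposite ways; the across-period shift dominates (2081 vs 1312 kJ/mol).
Approximate values (kJ/mol): H 1312, Ne 2081, Te 869.
So from lowest to highest: Te < H < Ne.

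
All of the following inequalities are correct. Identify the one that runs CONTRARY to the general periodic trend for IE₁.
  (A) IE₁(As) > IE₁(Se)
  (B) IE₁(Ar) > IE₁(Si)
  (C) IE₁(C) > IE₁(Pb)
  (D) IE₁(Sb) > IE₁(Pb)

(A)

The general trend: IE₁ increases across a period and decreases down a group.
(A) As (period 4, group 15) vs Se (period 4, group 16): the stated order contradicts the simple trend.
(B) Ar (period 3, group 18) vs Si (period 3, group 14): the stated order agrees with the simple trend.
(C) C (period 2, group 14) vs Pb (period 6, group 14): the stated order agrees with the simple trend.
(D) Sb (period 5, group 15) vs Pb (period 6, group 14): the stated order agrees with the simple trend.
The exception is (A): Se (4p⁴) ionizes more easily than half-filled As (4p³).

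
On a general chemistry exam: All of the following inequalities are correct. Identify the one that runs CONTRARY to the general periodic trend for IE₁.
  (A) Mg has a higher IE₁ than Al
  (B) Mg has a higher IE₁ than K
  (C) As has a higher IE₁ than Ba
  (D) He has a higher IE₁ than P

(A)

The general trend: IE₁ increases across a period and decreases down a group.
(A) Mg (period 3, group 2) vs Al (period 3, group 13): the stated order contradicts the simple trend.
(B) Mg (period 3, group 2) vs K (period 4, group 1): the stated order agrees with the simple trend.
(C) As (period 4, group 15) vs Ba (period 6, group 2): the stated order agrees with the simple trend.
(D) He (period 1, group 18) vs P (period 3, group 15): the stated order agrees with the simple trend.
The exception is (A): Al's single 3p electron is easier to remove than one from Mg's filled 3s².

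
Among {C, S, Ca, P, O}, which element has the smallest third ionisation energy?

Consider each +2 ion: C²⁺ still has 2 valence electrons; S²⁺ still has 4 valence electrons; Ca²⁺ is the bare [Ar] core; P²⁺ still has 3 valence electrons; O²⁺ still has 4 valence electrons.
Usually core removal costs more than valence removal, but here the competition is close: a tightly held n=2 valence electron can cost more to remove than an n=3 core electron, so the actual values have to decide it.
Valence configurations: C²⁺ [He]2s², S²⁺ [Ne]3s²3p², P²⁺ [Ne]3s²3p¹, O²⁺ [He]2s²2p².
The numbers (kJ/mol): C 4620, S 3357, Ca 4912, P 2914, O 5300.
Hence IE_3: P < S < C < Ca < O.

P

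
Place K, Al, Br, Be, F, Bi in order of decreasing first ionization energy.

F, Br, Be, Bi, Al, K

First ionization energy rises across a period (greater Z_eff holds electrons more tightly) and falls down a group (valence electrons are farther from the nucleus).
Here both period and group differ, so the two effects have to be weighed against each other.
Al > K: both effects reinforce here, so Al is clearly the higher of the two.
Bi > Al: period and group pull opposite ways; the across-period shift dominates (703 vs 578 kJ/mol).
Be > Bi: the two effects oppose for this pair; the down-group effect wins (900 vs 703 kJ/mol).
Br > Be: the two effects oppose for this pair; the across-period effect wins (1140 vs 900 kJ/mol).
F > Br: F sits above Br in group 17, so the down-group effect alone puts F higher.
Approximate values (kJ/mol): Be 900, F 1681, Al 578, K 419, Br 1140, Bi 703.
So from highest to lowest: F > Br > Be > Bi > Al > K.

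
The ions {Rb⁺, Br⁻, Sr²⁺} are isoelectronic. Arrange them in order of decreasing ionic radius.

Br⁻ > Rb⁺ > Sr²⁺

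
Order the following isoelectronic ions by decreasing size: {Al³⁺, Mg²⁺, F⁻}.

All of these have 10 electrons, so size is governed by nuclear charge alone: the more protons, the stronger the pull on the same electron cloud, and the smaller the ion.
Nuclear charges: Al³⁺ (Z=13), Mg²⁺ (Z=12), F⁻ (Z=9).
Largest to smallest: F⁻ > Mg²⁺ > Al³⁺.

F⁻, Mg²⁺, Al³⁺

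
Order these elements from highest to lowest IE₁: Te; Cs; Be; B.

Be > Te > B > Cs

Be is in period 2, group 2; B is in period 2, group 13; Te is in period 5, group 16; Cs is in period 6, group 1.
First ionization energy rises across a period (greater Z_eff holds electrons more tightly) and falls down a group (valence electrons are farther from the nucleus).
These span different periods and groups, so the two trends combine.
B > Cs: both effects reinforce here, so B is clearly the higher of the two.
Te > B: period and group pull opposite ways; the across-period shift dominates (869 vs 801 kJ/mol).
Be > Te: period and group pull opposite ways; the down-group shift dominates (900 vs 869 kJ/mol).
Note the exception: Be has a higher first ionization energy than B, contrary to the simple trend — removing B's lone 2p electron is easier than breaking Be's filled 2s².
Tabulated first ionization energy (kJ/mol): Be 900, B 801, Te 869, Cs 376.
So from highest to lowest: Be > Te > B > Cs.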